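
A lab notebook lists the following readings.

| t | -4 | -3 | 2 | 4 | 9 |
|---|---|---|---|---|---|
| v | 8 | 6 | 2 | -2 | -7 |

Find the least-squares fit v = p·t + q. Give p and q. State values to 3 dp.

Entries of AᵀA: Σt·t = 126, Σt = 8, Σ1 = 5.
For Aᵀv: Σt·v = -117, Σv = 7.
Normal equations: [[126, 8]; [8, 5]]·[p, q]ᵀ = [-117, 7]ᵀ.
Eliminating q: 5·(row 1) − 8·(row 2) gives 566·p = 5·(-117) − 8·7 = -641, so p = -641/566.
Then q = (7 − 8·(-641/566))/5 = 909/283.

p = -1.133, q = 3.212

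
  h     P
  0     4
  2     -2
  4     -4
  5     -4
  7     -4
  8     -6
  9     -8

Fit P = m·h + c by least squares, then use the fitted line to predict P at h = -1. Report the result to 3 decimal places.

P̂ = 2.946

Setting ∂/∂m … = 0 gives: 239·m + 35·c = -188;  35·m + 7·c = -24.
Eliminating c: 7·(row 1) − 35·(row 2) gives 448·m = 7·(-188) − 35·(-24) = -476, so m = -17/16.
Then c = ((-24) − 35·(-17/16))/7 = 211/112.
At h = -1: P̂ = (-17/16)·(-1) + (211/112)·(1) = 165/56.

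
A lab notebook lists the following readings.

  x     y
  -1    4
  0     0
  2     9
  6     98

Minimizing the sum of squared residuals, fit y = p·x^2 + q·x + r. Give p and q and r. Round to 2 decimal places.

p = 2.94, q = -1.27, r = -0.14

Sums needed: Σx^2·x^2 = 1313, Σx^2·x = 223, Σx^2 = 41, Σx·x = 41, Σx = 7, Σ1 = 4.
Right-hand side: Σx^2·y = 3568, Σx·y = 602, Σy = 111.
Solving the 3×3 system (Gaussian elimination) gives p = 1093/372, q = -2371/1860, r = -21/155.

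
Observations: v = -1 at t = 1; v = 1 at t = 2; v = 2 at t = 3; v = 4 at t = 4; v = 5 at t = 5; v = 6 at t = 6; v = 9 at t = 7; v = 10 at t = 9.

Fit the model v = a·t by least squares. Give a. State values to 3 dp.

MᵀM·[a]ᵀ = Mᵀv reads: 221·a = 237.
a = 237/221 = 1.0724.

a = 1.072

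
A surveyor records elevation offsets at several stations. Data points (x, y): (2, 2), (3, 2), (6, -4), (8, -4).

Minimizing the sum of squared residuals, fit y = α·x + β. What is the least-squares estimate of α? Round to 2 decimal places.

From the data, Σx·x = 113, Σx = 19, Σ1 = 4.
For Mᵀy: Σx·y = -46, Σy = -4.
Eliminating β: 4·(row 1) − 19·(row 2) gives 91·α = 4·(-46) − 19·(-4) = -108, so α = -108/91.
Then β = ((-4) − 19·(-108/91))/4 = 422/91.

α = -1.19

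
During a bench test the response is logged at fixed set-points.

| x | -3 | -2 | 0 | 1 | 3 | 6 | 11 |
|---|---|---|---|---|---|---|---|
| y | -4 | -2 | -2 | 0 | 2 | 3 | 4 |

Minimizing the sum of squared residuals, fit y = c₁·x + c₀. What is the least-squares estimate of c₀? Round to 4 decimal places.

c₀ = -1.1594

Forming MᵀM = [[180, 16]; [16, 7]] and Mᵀy = [84, 1]ᵀ gives MᵀM·[c₁, c₀]ᵀ = Mᵀy.
det = 180·7 − 16² = 1004.
c₁ = (84·7 − 16·1)/1004 = 143/251; c₀ = (180·1 − 16·84)/1004 = -291/251.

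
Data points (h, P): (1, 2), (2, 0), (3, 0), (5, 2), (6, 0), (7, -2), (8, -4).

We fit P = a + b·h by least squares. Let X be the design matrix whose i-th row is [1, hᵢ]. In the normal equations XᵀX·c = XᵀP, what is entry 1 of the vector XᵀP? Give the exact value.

Entry 1 ↔ basis 1, so (XᵀP)_{1} = Σᵢ Pᵢ = (1)·(2) + (1)·(0) + (1)·(0) + (1)·(2) + (1)·(0) + (1)·(-2) + (1)·(-4) = -2.

-2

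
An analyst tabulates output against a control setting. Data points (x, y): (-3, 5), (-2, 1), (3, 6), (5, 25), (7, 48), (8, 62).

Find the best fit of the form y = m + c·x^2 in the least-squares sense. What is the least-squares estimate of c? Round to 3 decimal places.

Forming AᵀA = [[6, 160]; [160, 7300]] and Aᵀy = [147, 7048]ᵀ gives AᵀA·[m, c]ᵀ = Aᵀy.
det = 6·7300 − 160² = 18200.
m = (147·7300 − 160·7048)/18200 = -2729/910; c = (6·7048 − 160·147)/18200 = 2346/2275.

c = 1.031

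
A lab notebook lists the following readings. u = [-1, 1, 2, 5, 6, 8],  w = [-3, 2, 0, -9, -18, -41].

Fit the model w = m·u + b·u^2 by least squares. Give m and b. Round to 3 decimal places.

m = 2.824, b = -0.983

With design matrix X, XᵀX = [[131, 861]; [861, 6035]] and Xᵀw = [-476, -3498]ᵀ.
det = 131·6035 − 861² = 49264.
m = ((-476)·6035 − 861·(-3498))/49264 = 69559/24632; b = (131·(-3498) − 861·(-476))/49264 = -24201/24632.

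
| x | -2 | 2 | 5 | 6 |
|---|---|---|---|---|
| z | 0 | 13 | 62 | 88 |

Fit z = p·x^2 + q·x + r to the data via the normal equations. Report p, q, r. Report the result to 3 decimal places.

p = 1.946, q = 3.133, r = -1.436

Normal-equation sums: Σx^2·x^2 = 1953, Σx^2·x = 341, Σx^2 = 69, Σx·x = 69, Σx = 11, Σ1 = 4.
And Σx^2·z = 4770, Σx·z = 864, Σz = 163.
So MᵀM·[p, q, r]ᵀ = Mᵀz: [[1953, 341, 69]; [341, 69, 11]; [69, 11, 4]]·[p, q, r]ᵀ = [4770, 864, 163]ᵀ.
Row-reducing yields p = 325/167, q = 2616/835, r = -1199/835.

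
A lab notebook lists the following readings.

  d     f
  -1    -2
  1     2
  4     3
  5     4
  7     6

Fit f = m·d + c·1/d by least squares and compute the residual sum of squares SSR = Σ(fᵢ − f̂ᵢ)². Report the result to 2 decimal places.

Sums needed: Σd·d = 92, Σd·1/d = 5, Σ1/d·1/d = 41609/19600.
And Σd·f = 78, Σ1/d·f = 897/140.
So MᵀM·[m, c]ᵀ = Mᵀf: [[92, 5]; [5, 41609/19600]]·[m, c]ᵀ = [78, 897/140]ᵀ.
Δ = 92·(41609/19600) − 5² = 834507/4900.
m = (78·(41609/19600) − 5·(897/140))/(834507/4900) = 436267/556338; c = (92·(897/140) − 5·78)/(834507/4900) = 325780/278169.
Residuals: -8283/185446, 8283/185446, -39824/92723, -28765/185446, 63693/185446; SSR = 30643/92723.

SSR = 0.33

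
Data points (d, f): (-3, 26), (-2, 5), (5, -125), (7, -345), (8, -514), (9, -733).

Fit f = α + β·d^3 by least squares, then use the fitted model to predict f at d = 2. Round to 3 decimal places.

Setting ∂/∂α … = 0 gives: 6·α + 1674·β = -1686;  1674·α + 927652·β = -932227.
Determinant 6·927652 − 1674² = 2763636.
α = ((-1686)·927652 − 1674·(-932227))/2763636 = -578879/460606; β = (6·(-932227) − 1674·(-1686))/2763636 = -461833/460606.
At d = 2: f̂ = (-578879/460606)·(1) + (-461833/460606)·(8) = -4273543/460606.

f̂ = -9.278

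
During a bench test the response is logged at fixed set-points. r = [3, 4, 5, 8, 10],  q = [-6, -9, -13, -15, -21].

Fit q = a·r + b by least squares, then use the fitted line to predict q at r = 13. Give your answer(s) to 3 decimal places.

From the data, Σr·r = 214, Σr = 30, Σ1 = 5.
Right-hand side: Σr·q = -449, Σq = -64.
Normal equations: [[214, 30]; [30, 5]]·[a, b]ᵀ = [-449, -64]ᵀ.
Δ = 214·5 − 30² = 170.
a = ((-449)·5 − 30·(-64))/170 = -65/34; b = (214·(-64) − 30·(-449))/170 = -113/85.
At r = 13: q̂ = (-65/34)·(13) + (-113/85)·(1) = -4451/170.

q̂ = -26.182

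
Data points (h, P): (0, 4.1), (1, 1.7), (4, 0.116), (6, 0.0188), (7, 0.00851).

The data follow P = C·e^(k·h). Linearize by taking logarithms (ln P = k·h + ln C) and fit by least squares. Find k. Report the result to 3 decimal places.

Taking logs, ln P = k·h + ln C, so regress ln P on h.
Σh = 18.0000, Σ(h)² = 102.0000, Σln P = -8.9530, Σh·ln P = -65.2950.
Normal system: [[102.0000, 18.0000]; [18.0000, 5]]·[k, ln C]ᵀ = [-65.2950, -8.9530]ᵀ.
Slope k = (n·Σh·ln P − Σh·Σln P)/(n·Σ(h)² − (Σh)²) = (5·-65.2950 − 18.0000·-8.9530)/186.0000 = -0.88883; ln C = (Σln P − k·Σh)/n = 1.40918.

k = -0.889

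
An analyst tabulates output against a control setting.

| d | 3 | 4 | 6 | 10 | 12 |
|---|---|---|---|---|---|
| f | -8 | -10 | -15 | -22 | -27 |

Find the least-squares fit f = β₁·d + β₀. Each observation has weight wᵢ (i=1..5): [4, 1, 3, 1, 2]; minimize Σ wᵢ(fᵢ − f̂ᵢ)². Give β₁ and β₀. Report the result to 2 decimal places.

Compute the Gram sums: Σwᵢ·d·d = 548, Σwᵢ·d = 68, Σwᵢ·1 = 11.
Right-hand side: Σwᵢ·d·f = -1274, Σwᵢ·f = -163.
So MᵀWM·[β₁, β₀]ᵀ = MᵀWf: [[548, 68]; [68, 11]]·[β₁, β₀]ᵀ = [-1274, -163]ᵀ.
det = 548·11 − 68² = 1404.
β₁ = ((-1274)·11 − 68·(-163))/1404 = -1465/702; β₀ = (548·(-163) − 68·(-1274))/1404 = -673/351.

β₁ = -2.09, β₀ = -1.92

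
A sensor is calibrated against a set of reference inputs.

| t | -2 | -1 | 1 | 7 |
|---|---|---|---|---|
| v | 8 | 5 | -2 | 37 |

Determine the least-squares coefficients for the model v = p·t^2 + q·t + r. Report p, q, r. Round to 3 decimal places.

p = 1.087, q = -2.327, r = -0.038

The normal equations are: 2419·p + 335·q + 55·r = 1848;  335·p + 55·q + 5·r = 236;  55·p + 5·q + 4·r = 48.
Inverting the 3×3 Gram matrix, [p, q, r]ᵀ = [737/678, -2629/1130, -13/339]ᵀ.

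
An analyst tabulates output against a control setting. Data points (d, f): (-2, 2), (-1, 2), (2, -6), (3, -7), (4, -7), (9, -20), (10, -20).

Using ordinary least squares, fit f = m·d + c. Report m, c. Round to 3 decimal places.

m = -1.965, c = -0.983

Entries of XᵀX: Σd·d = 215, Σd = 25, Σ1 = 7.
And Σd·f = -447, Σf = -56.
So XᵀX·[m, c]ᵀ = Xᵀf: [[215, 25]; [25, 7]]·[m, c]ᵀ = [-447, -56]ᵀ.
Eliminating c: 7·(row 1) − 25·(row 2) gives 880·m = 7·(-447) − 25·(-56) = -1729, so m = -1729/880.
Then c = ((-56) − 25·(-1729/880))/7 = -173/176.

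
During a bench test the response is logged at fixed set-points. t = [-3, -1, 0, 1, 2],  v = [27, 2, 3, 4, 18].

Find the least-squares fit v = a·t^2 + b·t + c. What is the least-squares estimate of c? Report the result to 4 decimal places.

Entries of XᵀX: Σt^2·t^2 = 99, Σt^2·t = -19, Σt^2 = 15, Σt·t = 15, Σt = -1, Σ1 = 5.
For Xᵀv: Σt^2·v = 321, Σt·v = -43, Σv = 54.
So XᵀX·[a, b, c]ᵀ = Xᵀv: [[99, -19, 15]; [-19, 15, -1]; [15, -1, 5]]·[a, b, c]ᵀ = [321, -43, 54]ᵀ.
Solving the 3×3 system (Gaussian elimination) gives a = 4595/1358, b = 2013/1358, c = 642/679.

c = 0.9455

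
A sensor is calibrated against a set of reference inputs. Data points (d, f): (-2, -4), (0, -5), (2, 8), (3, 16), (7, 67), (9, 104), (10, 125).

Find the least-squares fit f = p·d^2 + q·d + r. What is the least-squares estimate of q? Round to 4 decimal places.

q = 3.1565

Forming MᵀM = [[19075, 2099, 247]; [2099, 247, 29]; [247, 29, 7]] and Mᵀf = [24367, 2727, 311]ᵀ gives MᵀM·[p, q, r]ᵀ = Mᵀf.
Solving the 3×3 system (Gaussian elimination) gives p = 29463/30529, q = 289090/91587, r = -247448/91587.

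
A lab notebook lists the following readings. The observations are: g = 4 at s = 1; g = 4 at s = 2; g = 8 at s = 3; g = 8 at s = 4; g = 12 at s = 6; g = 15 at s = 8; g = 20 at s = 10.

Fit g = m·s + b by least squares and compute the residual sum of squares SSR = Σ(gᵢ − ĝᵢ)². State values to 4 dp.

AᵀA·[m, b]ᵀ = Aᵀg reads: 230·m + 34·b = 460;  34·m + 7·b = 71.
(Σs·s = 230, Σs = 34, Σ1 = 7, Σs·g = 460, Σg = 71.)
det = 230·7 − 34² = 454.
m = (460·7 − 34·71)/454 = 403/227; b = (230·71 − 34·460)/454 = 345/227.
Residuals: 160/227, -243/227, 262/227, -141/227, -39/227, -164/227, 165/227; SSR = 1008/227.

SSR = 4.4405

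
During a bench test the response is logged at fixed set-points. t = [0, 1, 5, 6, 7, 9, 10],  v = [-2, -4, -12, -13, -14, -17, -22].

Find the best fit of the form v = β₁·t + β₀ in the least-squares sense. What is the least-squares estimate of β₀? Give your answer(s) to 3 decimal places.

Sums needed: Σt·t = 292, Σt = 38, Σ1 = 7.
For Mᵀv: Σt·v = -613, Σv = -84.
Eliminating β₀: 7·(row 1) − 38·(row 2) gives 600·β₁ = 7·(-613) − 38·(-84) = -1099, so β₁ = -1099/600.
Then β₀ = ((-84) − 38·(-1099/600))/7 = -617/300.

β₀ = -2.057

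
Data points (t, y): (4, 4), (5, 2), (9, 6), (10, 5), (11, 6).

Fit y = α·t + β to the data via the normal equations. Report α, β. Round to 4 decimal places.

α = 0.4278, β = 1.2629

Forming MᵀM = [[343, 39]; [39, 5]] and Mᵀy = [196, 23]ᵀ gives MᵀM·[α, β]ᵀ = Mᵀy.
det = 343·5 − 39² = 194.
α = (196·5 − 39·23)/194 = 83/194; β = (343·23 − 39·196)/194 = 245/194.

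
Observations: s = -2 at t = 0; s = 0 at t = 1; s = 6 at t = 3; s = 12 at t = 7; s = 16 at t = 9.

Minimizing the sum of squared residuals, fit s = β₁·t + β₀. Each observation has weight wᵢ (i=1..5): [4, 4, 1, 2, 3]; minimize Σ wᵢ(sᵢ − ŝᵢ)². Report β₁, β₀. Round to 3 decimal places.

β₁ = 1.995, β₀ = -1.842

XᵀWX·[β₁, β₀]ᵀ = XᵀWs reads: 354·β₁ + 48·β₀ = 618;  48·β₁ + 14·β₀ = 70.
Determinant 354·14 − 48² = 2652.
β₁ = (618·14 − 48·70)/2652 = 441/221; β₀ = (354·70 − 48·618)/2652 = -407/221.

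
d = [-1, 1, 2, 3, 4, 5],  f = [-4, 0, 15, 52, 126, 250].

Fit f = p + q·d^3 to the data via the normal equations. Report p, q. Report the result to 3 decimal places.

The normal equations are: 6·p + 224·q = 439;  224·p + 20516·q = 40842.
Δ = 6·20516 − 224² = 72920.
p = (439·20516 − 224·40842)/72920 = -35521/18230; q = (6·40842 − 224·439)/72920 = 36679/18230.

p = -1.948, q = 2.012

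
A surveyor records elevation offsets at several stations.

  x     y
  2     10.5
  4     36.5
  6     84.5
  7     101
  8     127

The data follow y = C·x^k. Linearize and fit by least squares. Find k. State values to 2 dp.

k = 1.82

Linearized form: ln y = k·ln x + ln C. From the 5 transformed points,
Σln x = 7.8966, Σ(ln x)² = 13.7233, Σln y = 19.8447, Σln x·ln y = 33.6202.
Equations: 13.7233·k + 7.8966·ln C = 33.6202;  7.8966·k + 5·ln C = 19.8447.
Slope k = (n·Σln x·ln y − Σln x·Σln y)/(n·Σ(ln x)² − (Σln x)²) = (5·33.6202 − 7.8966·19.8447)/6.2610 = 1.82013; ln C = (Σln y − k·Σln x)/n = 1.09440.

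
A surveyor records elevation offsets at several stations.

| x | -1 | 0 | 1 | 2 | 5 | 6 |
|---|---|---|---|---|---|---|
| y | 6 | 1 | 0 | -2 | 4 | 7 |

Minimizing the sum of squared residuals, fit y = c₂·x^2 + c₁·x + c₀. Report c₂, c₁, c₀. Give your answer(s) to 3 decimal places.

Forming MᵀM = [[1939, 349, 67]; [349, 67, 13]; [67, 13, 6]] and Mᵀy = [350, 52, 16]ᵀ gives MᵀM·[c₂, c₁, c₀]ᵀ = Mᵀy.
Inverting the 3×3 Gram matrix, [c₂, c₁, c₀]ᵀ = [9361/14088, -42847/14088, 1078/587]ᵀ.

c₂ = 0.664, c₁ = -3.041, c₀ = 1.836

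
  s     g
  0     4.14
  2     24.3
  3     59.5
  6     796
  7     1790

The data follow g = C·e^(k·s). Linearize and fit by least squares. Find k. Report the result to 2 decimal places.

k = 0.87

Linearized form: ln g = k·s + ln C. From the 5 transformed points,
Over the data: Σs = 18.0000, Σ(s)² = 98.0000, Σln g = 22.8667, Σs·ln g = 111.1463.
Normal system: [[98.0000, 18.0000]; [18.0000, 5]]·[k, ln C]ᵀ = [111.1463, 22.8667]ᵀ.
Δ = 98.0000·5 − (18.0000)² = 166.0000; k = (111.1463·5 − 18.0000·22.8667)/166.0000 = 0.86826, ln C = (98.0000·22.8667 − 18.0000·111.1463)/166.0000 = 1.44762.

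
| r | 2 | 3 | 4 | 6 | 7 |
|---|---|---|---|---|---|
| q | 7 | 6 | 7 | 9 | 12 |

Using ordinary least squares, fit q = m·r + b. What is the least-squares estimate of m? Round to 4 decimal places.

m = 1.0233

Setting ∂/∂m … = 0 gives: 114·m + 22·b = 198;  22·m + 5·b = 41.
(Σr·r = 114, Σr = 22, Σ1 = 5, Σr·q = 198, Σq = 41.)
Determinant 114·5 − 22² = 86.
m = (198·5 − 22·41)/86 = 44/43; b = (114·41 − 22·198)/86 = 159/43.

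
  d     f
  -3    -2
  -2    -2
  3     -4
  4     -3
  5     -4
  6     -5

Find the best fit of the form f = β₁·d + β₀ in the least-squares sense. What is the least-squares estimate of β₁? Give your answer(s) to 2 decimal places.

Setting ∂/∂β₁ … = 0 gives: 99·β₁ + 13·β₀ = -64;  13·β₁ + 6·β₀ = -20.
(Σd·d = 99, Σd = 13, Σ1 = 6, Σd·f = -64, Σf = -20.)
det = 99·6 − 13² = 425.
β₁ = ((-64)·6 − 13·(-20))/425 = -124/425; β₀ = (99·(-20) − 13·(-64))/425 = -1148/425.

β₁ = -0.29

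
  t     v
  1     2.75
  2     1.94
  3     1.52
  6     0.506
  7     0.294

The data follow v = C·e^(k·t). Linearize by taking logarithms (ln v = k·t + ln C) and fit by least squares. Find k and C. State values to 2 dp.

With ln vᵢ as the transformed response and tᵢ as the regressor:
Σt = 19.0000, Σ(t)² = 99.0000, Σln v = 0.1876, Σt·ln v = -9.0634.
Equations: 99.0000·k + 19.0000·ln C = -9.0634;  19.0000·k + 5·ln C = 0.1876.
Solving (det = 134.0000): k = -0.36479, ln C = 1.42372, so C = exp(1.42372) = 4.15253.

k = -0.36, C = 4.15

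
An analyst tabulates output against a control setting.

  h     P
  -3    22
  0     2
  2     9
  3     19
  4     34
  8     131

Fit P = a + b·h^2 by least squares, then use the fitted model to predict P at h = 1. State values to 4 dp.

P̂ = 3.8691

With design matrix X, XᵀX = [[6, 102]; [102, 4530]] and XᵀP = [217, 9333]ᵀ.
det = 6·4530 − 102² = 16776.
a = (217·4530 − 102·9333)/16776 = 2587/1398; b = (6·9333 − 102·217)/16776 = 1411/699.
At h = 1: P̂ = (2587/1398)·(1) + (1411/699)·(1) = 1803/466.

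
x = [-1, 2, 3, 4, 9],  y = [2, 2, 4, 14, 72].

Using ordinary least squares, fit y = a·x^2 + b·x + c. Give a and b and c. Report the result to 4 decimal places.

Setting ∂/∂a … = 0 gives: 6915·a + 827·b + 111·c = 6102;  827·a + 111·b + 17·c = 718;  111·a + 17·b + 5·c = 94.
Row-reducing yields a = 43110/43303, b = -40044/43303, c = -6796/43303.

a = 0.9955, b = -0.9247, c = -0.1569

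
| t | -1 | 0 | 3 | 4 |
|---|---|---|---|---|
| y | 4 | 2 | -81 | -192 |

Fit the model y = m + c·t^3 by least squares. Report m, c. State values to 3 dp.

Sums needed: Σ1 = 4, Σt^3 = 90, Σt^3·t^3 = 4826.
Right-hand side: Σy = -267, Σt^3·y = -14479.
AᵀA·[m, c]ᵀ = Aᵀy becomes [[4, 90]; [90, 4826]]·[m, c]ᵀ = [-267, -14479]ᵀ.
Eliminating c: 4826·(row 1) − 90·(row 2) gives 11204·m = 4826·(-267) − 90·(-14479) = 14568, so m = 3642/2801.
Then c = ((-14479) − 90·(3642/2801))/4826 = -16943/5602.

m = 1.300, c = -3.024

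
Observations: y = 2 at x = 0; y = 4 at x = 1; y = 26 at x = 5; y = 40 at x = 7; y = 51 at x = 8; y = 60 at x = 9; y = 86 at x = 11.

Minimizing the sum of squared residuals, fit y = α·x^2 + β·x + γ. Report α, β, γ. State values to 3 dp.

With design matrix M, MᵀM = [[28325, 3041, 341]; [3041, 341, 41]; [341, 41, 7]] and Mᵀy = [21144, 2308, 269]ᵀ.
Row-reducing yields α = 40627/80538, β = 82222/40269, γ = 50891/26846.

α = 0.504, β = 2.042, γ = 1.896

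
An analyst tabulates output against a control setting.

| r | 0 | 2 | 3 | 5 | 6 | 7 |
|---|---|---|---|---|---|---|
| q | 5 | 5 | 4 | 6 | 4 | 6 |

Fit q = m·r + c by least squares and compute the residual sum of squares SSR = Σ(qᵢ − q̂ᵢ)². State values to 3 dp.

Normal-equation sums: Σr·r = 123, Σr = 23, Σ1 = 6.
Moment sums: Σr·q = 118, Σq = 30.
Δ = 123·6 − 23² = 209.
m = (118·6 − 23·30)/209 = 18/209; c = (123·30 − 23·118)/209 = 976/209.
Residuals: 69/209, 3/19, -194/209, 188/209, -248/209, 8/11; SSR = 782/209.

SSR = 3.742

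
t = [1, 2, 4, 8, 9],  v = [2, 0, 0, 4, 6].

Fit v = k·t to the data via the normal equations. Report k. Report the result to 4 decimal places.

The normal equations are: 166·k = 88.
(Σt·t = 166, Σt·v = 88.)
k = 88/166 = 0.53012.

k = 0.5301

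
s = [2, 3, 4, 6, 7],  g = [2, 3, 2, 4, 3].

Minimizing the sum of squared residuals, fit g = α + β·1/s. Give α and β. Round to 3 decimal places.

α = 3.813, β = -3.637

Setting ∂/∂α … = 0 gives: 5·α + (39/28)·β = 14;  (39/28)·α + (3329/7056)·β = 151/42.
Determinant 5·(3329/7056) − (39/28)² = 739/1764.
α = (14·(3329/7056) − (39/28)·(151/42))/(739/1764) = 2818/739; β = (5·(151/42) − (39/28)·14)/(739/1764) = -2688/739.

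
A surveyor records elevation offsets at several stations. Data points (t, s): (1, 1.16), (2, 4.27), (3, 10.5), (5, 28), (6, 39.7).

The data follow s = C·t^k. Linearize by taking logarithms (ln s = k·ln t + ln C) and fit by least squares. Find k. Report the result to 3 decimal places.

Let Y = ln s. Fitting Y = k·ln t + ln C by least squares:
Over the data: Σln t = 5.1930, Σ(ln t)² = 7.4881, Σln s = 10.9650, Σln t·ln s = 15.5485.
Normal system: [[7.4881, 5.1930]; [5.1930, 5]]·[k, ln C]ᵀ = [15.5485, 10.9650]ᵀ.
Slope k = (n·Σln t·ln s − Σln t·Σln s)/(n·Σ(ln t)² − (Σln t)²) = (5·15.5485 − 5.1930·10.9650)/10.4737 = 1.98612; ln C = (Σln s − k·Σln t)/n = 0.13023.

k = 1.986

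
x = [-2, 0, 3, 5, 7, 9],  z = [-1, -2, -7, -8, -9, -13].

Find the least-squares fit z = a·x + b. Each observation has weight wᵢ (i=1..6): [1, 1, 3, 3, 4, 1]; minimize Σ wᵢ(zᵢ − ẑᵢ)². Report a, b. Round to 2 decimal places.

Setting ∂/∂a … = 0 gives: 383·a + 59·b = -550;  59·a + 13·b = -97.
det = 383·13 − 59² = 1498.
a = ((-550)·13 − 59·(-97))/1498 = -1427/1498; b = (383·(-97) − 59·(-550))/1498 = -4701/1498.

a = -0.95, b = -3.14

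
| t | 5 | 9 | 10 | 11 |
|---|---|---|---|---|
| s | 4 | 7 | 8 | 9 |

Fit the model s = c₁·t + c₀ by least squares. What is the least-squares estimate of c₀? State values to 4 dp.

Compute the Gram sums: Σt·t = 327, Σt = 35, Σ1 = 4.
Moment sums: Σt·s = 262, Σs = 28.
Normal equations: [[327, 35]; [35, 4]]·[c₁, c₀]ᵀ = [262, 28]ᵀ.
Eliminating c₀: 4·(row 1) − 35·(row 2) gives 83·c₁ = 4·262 − 35·28 = 68, so c₁ = 68/83.
Then c₀ = (28 − 35·(68/83))/4 = -14/83.

c₀ = -0.1687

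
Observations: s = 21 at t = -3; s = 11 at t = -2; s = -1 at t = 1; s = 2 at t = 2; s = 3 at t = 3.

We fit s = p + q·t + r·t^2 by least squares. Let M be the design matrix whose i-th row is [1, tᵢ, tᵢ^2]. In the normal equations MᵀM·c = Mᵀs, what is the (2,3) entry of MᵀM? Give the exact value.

Row 2 ↔ basis t, column 3 ↔ basis t^2, so (MᵀM)_{2,3} = Σᵢ (t)·(t^2) = (-3)·(9) + (-2)·(4) + (1)·(1) + (2)·(4) + (3)·(9) = 1.

1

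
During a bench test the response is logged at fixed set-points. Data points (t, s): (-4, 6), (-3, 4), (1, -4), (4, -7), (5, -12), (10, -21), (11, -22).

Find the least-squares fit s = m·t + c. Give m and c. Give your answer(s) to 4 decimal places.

m = -1.8861, c = -1.5333

The normal equations are: 288·m + 24·c = -580;  24·m + 7·c = -56.
(Σt·t = 288, Σt = 24, Σ1 = 7, Σt·s = -580, Σs = -56.)
Δ = 288·7 − 24² = 1440.
m = ((-580)·7 − 24·(-56))/1440 = -679/360; c = (288·(-56) − 24·(-580))/1440 = -23/15.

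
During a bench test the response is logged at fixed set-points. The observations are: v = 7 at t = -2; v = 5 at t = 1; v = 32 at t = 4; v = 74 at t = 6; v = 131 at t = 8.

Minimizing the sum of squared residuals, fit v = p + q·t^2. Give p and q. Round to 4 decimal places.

Forming MᵀM = [[5, 121]; [121, 5665]] and Mᵀv = [249, 11593]ᵀ gives MᵀM·[p, q]ᵀ = Mᵀv.
Eliminating q: 5665·(row 1) − 121·(row 2) gives 13684·p = 5665·249 − 121·11593 = 7832, so p = 178/311.
Then q = (11593 − 121·(178/311))/5665 = 6959/3421.

p = 0.5723, q = 2.0342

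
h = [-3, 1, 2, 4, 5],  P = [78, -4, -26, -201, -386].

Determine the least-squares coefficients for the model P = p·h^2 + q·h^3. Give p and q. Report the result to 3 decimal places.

p = -0.416, q = -3.012

With design matrix A, AᵀA = [[979, 3939]; [3939, 20515]] and AᵀP = [-12272, -63432]ᵀ.
Eliminating q: 20515·(row 1) − 3939·(row 2) gives 4568464·p = 20515·(-12272) − 3939·(-63432) = -1901432, so p = -237679/571058.
Then q = ((-63432) − 3939·(-237679/571058))/20515 = -1720065/571058.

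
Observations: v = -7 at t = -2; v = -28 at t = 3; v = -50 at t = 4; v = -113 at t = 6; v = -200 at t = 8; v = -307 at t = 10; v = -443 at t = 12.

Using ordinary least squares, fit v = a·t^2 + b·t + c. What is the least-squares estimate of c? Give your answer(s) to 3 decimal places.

Sums needed: Σt^2·t^2 = 36481, Σt^2·t = 3539, Σt^2 = 373, Σt·t = 373, Σt = 41, Σ1 = 7.
And Σt^2·v = -112440, Σt·v = -10934, Σv = -1148.
So MᵀM·[a, b, c]ᵀ = Mᵀv: [[36481, 3539, 373]; [3539, 373, 41]; [373, 41, 7]]·[a, b, c]ᵀ = [-112440, -10934, -1148]ᵀ.
Solving the 3×3 system (Gaussian elimination) gives a = -14386/4823, b = -18563/14469, c = 35515/14469.

c = 2.455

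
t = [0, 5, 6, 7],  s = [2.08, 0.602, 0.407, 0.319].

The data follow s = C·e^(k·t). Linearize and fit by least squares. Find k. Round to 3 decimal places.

Let Y = ln s. Fitting Y = k·t + ln C by least squares:
XᵀX = [[110.0000, 18.0000]; [18.0000, 4]], rhs = [-15.9291, -1.8166]ᵀ  (here Σt = 18.0000, Σ(t)² = 110.0000, Σln s = -1.8166, Σt·ln s = -15.9291).
Slope k = (n·Σt·ln s − Σt·Σln s)/(n·Σ(t)² − (Σt)²) = (4·-15.9291 − 18.0000·-1.8166)/116.0000 = -0.26739; ln C = (Σln s − k·Σt)/n = 0.74908.

k = -0.267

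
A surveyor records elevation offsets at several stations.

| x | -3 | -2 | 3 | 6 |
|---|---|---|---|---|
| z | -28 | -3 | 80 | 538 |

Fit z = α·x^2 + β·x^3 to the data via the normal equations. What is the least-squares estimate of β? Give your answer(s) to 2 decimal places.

Sums needed: Σx^2·x^2 = 1474, Σx^2·x^3 = 7744, Σx^3·x^3 = 48178.
Right-hand side: Σx^2·z = 19824, Σx^3·z = 119148.
Normal equations: [[1474, 7744]; [7744, 48178]]·[α, β]ᵀ = [19824, 119148]ᵀ.
Eliminating β: 48178·(row 1) − 7744·(row 2) gives 11044836·α = 48178·19824 − 7744·119148 = 32398560, so α = 899960/306801.
Then β = (119148 − 7744·(899960/306801))/48178 = 55826/27891.

β = 2.00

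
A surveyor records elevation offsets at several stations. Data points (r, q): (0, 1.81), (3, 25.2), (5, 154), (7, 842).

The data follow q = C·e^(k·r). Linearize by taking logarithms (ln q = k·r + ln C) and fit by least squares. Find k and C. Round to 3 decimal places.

With ln qᵢ as the transformed response and rᵢ as the regressor:
XᵀX = [[83.0000, 15.0000]; [15.0000, 4]], rhs = [82.0158, 15.5929]ᵀ  (here Σr = 15.0000, Σ(r)² = 83.0000, Σln q = 15.5929, Σr·ln q = 82.0158).
Solving (det = 107.0000): k = 0.88009, ln C = 0.59789, so C = exp(0.59789) = 1.81829.

k = 0.880, C = 1.818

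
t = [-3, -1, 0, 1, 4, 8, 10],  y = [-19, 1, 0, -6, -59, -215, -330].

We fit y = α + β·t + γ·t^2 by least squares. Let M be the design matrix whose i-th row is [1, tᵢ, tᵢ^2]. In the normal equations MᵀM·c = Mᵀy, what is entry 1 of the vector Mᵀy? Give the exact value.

-628

Entry 1 ↔ basis 1, so (Mᵀy)_{1} = Σᵢ yᵢ = (1)·(-19) + (1)·(1) + (1)·(0) + (1)·(-6) + (1)·(-59) + (1)·(-215) + (1)·(-330) = -628.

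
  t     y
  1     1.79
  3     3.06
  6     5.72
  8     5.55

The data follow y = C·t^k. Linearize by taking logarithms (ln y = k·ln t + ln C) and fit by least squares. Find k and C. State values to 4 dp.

k = 0.5876, C = 1.7499

With ln yᵢ as the transformed response and ln tᵢ as the regressor:
Σln t = 4.9698, Σ(ln t)² = 8.7414, Σln y = 5.1584, Σln t·ln y = 7.9172.
Equations: 8.7414·k + 4.9698·ln C = 7.9172;  4.9698·k + 4·ln C = 5.1584.
Δ = 8.7414·4 − (4.9698)² = 10.2667; k = (7.9172·4 − 4.9698·5.1584)/10.2667 = 0.58759, ln C = (8.7414·5.1584 − 4.9698·7.9172)/10.2667 = 0.55954, so C = exp(0.55954) = 1.74987.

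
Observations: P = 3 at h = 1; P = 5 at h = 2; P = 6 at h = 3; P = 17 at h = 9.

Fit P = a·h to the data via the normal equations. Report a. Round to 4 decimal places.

a = 1.9368

The normal equations are: 95·a = 184.
Hence a = 184 / 95 ≈ 1.93684.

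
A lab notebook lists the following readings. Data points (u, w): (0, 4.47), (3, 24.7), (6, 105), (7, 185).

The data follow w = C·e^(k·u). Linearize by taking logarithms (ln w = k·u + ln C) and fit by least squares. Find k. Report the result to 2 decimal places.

Let Y = ln w. Fitting Y = k·u + ln C by least squares:
AᵀA = [[94.0000, 16.0000]; [16.0000, 4]], rhs = [74.0867, 14.5785]ᵀ  (here Σu = 16.0000, Σ(u)² = 94.0000, Σln w = 14.5785, Σu·ln w = 74.0867).
Δ = 94.0000·4 − (16.0000)² = 120.0000; k = (74.0867·4 − 16.0000·14.5785)/120.0000 = 0.52575, ln C = (94.0000·14.5785 − 16.0000·74.0867)/120.0000 = 1.54161.

k = 0.53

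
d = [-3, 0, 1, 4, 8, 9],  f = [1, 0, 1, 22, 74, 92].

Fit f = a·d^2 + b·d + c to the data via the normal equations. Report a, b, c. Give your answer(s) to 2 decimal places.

a = 0.92, b = 2.03, c = -1.01

Compute the Gram sums: Σd^2·d^2 = 10995, Σd^2·d = 1279, Σd^2 = 171, Σd·d = 171, Σd = 19, Σ1 = 6.
For Aᵀf: Σd^2·f = 12550, Σd·f = 1506, Σf = 190.
AᵀA·[a, b, c]ᵀ = Aᵀf becomes [[10995, 1279, 171]; [1279, 171, 19]; [171, 19, 6]]·[a, b, c]ᵀ = [12550, 1506, 190]ᵀ.
Row-reducing yields a = 12385/13456, b = 136907/67280, c = -16967/16820.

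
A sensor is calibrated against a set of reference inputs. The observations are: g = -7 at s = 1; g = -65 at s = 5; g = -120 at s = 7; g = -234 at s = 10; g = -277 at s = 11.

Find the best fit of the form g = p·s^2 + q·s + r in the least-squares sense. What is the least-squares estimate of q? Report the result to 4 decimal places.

With design matrix A, AᵀA = [[27668, 2800, 296]; [2800, 296, 34]; [296, 34, 5]] and Aᵀg = [-64429, -6559, -703]ᵀ.
Row-reducing yields p = -2957/1428, q = -1091/476, r = -1733/714.

q = -2.2920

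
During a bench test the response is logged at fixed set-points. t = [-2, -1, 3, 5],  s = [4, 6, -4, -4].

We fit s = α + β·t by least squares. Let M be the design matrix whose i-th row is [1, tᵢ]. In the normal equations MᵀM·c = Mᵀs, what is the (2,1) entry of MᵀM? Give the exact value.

Row 2 ↔ basis t, column 1 ↔ basis 1, so (MᵀM)_{2,1} = Σᵢ t = (-2)·(1) + (-1)·(1) + (3)·(1) + (5)·(1) = 5.

5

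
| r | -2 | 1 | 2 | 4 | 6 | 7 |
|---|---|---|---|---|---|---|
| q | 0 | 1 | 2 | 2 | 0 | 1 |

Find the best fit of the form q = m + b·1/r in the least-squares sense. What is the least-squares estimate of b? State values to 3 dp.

Entries of MᵀM: Σ1 = 6, Σ1/r = 131/84, Σ1/r·1/r = 11365/7056.
Moment sums: Σq = 6, Σ1/r·q = 37/14.
Determinant 6·(11365/7056) − (131/84)² = 51029/7056.
m = (6·(11365/7056) − (131/84)·(37/14))/(51029/7056) = 39108/51029; b = (6·(37/14) − (131/84)·6)/(51029/7056) = 45864/51029.

b = 0.899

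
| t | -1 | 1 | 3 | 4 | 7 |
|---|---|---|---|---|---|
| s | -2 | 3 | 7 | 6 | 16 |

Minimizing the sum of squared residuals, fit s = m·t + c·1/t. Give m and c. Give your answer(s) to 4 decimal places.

m = 2.1153, c = 0.2473

Forming XᵀX = [[76, 5]; [5, 15481/7056]] and Xᵀs = [162, 467/42]ᵀ gives XᵀX·[m, c]ᵀ = Xᵀs.
Eliminating c: (15481/7056)·(row 1) − 5·(row 2) gives (250039/1764)·m = (15481/7056)·162 − 5·(467/42) = 352607/1176, so m = 1057821/500078.
Then c = ((467/42) − 5·(1057821/500078))/(15481/7056) = 61824/250039.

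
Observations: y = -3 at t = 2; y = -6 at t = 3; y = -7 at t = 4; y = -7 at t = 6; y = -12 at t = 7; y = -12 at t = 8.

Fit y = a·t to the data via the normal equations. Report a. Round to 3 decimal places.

Setting ∂/∂a … = 0 gives: 178·a = -274.
Hence a = -274 / 178 ≈ -1.53933.

a = -1.539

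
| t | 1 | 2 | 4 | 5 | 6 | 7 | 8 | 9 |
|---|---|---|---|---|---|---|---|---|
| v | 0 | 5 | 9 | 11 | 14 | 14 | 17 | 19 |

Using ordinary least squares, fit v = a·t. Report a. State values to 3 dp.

a = 2.138

Setting ∂/∂a … = 0 gives: 276·a = 590.
(Σt·t = 276, Σt·v = 590.)
Hence a = 590 / 276 ≈ 2.13768.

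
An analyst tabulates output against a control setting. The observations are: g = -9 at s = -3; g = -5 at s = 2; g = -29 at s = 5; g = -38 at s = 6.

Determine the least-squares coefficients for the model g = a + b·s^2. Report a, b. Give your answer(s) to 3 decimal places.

From the data, Σ1 = 4, Σs^2 = 74, Σs^2·s^2 = 2018.
And Σg = -81, Σs^2·g = -2194.
Eliminating b: 2018·(row 1) − 74·(row 2) gives 2596·a = 2018·(-81) − 74·(-2194) = -1102, so a = -551/1298.
Then b = ((-2194) − 74·(-551/1298))/2018 = -1391/1298.

a = -0.424, b = -1.072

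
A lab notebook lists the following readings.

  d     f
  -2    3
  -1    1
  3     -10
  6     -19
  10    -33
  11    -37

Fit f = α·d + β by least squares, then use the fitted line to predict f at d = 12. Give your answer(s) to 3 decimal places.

f̂ = -38.935

Compute the Gram sums: Σd·d = 271, Σd = 27, Σ1 = 6.
And Σd·f = -888, Σf = -95.
XᵀX·[α, β]ᵀ = Xᵀf becomes [[271, 27]; [27, 6]]·[α, β]ᵀ = [-888, -95]ᵀ.
Eliminating β: 6·(row 1) − 27·(row 2) gives 897·α = 6·(-888) − 27·(-95) = -2763, so α = -921/299.
Then β = ((-95) − 27·(-921/299))/6 = -1769/897.
At d = 12: f̂ = (-921/299)·(12) + (-1769/897)·(1) = -34925/897.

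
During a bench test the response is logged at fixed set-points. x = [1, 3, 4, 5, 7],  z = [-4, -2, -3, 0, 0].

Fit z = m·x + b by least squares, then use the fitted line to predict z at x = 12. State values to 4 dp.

ẑ = 3.8000

AᵀA·[m, b]ᵀ = Aᵀz reads: 100·m + 20·b = -22;  20·m + 5·b = -9.
Determinant 100·5 − 20² = 100.
m = ((-22)·5 − 20·(-9))/100 = 7/10; b = (100·(-9) − 20·(-22))/100 = -23/5.
At x = 12: ẑ = (7/10)·(12) + (-23/5)·(1) = 19/5.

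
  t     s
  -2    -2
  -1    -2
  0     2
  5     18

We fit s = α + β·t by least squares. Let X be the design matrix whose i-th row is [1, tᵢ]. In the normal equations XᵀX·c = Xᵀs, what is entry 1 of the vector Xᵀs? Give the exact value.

16

Entry 1 ↔ basis 1, so (Xᵀs)_{1} = Σᵢ sᵢ = (1)·(-2) + (1)·(-2) + (1)·(2) + (1)·(18) = 16.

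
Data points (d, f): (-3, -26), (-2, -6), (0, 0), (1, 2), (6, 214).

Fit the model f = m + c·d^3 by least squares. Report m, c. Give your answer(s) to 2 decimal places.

Forming XᵀX = [[5, 182]; [182, 47450]] and Xᵀf = [184, 46976]ᵀ gives XᵀX·[m, c]ᵀ = Xᵀf.
Determinant 5·47450 − 182² = 204126.
m = (184·47450 − 182·46976)/204126 = 6968/7851; c = (5·46976 − 182·184)/204126 = 100696/102063.

m = 0.89, c = 0.99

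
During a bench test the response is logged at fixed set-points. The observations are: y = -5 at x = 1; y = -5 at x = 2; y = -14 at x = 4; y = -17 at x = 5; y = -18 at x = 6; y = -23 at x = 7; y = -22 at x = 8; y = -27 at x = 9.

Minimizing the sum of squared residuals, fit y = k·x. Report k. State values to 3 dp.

k = -3.058

Normal-equation sums: Σx·x = 276.
Right-hand side: Σx·y = -844.
k = (-844)/276 = -3.05797.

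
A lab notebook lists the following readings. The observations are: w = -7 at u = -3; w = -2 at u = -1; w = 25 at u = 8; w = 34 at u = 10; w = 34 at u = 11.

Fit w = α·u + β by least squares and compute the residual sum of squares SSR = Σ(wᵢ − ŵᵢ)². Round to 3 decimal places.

Compute the Gram sums: Σu·u = 295, Σu = 25, Σ1 = 5.
Right-hand side: Σu·w = 937, Σw = 84.
Eliminating β: 5·(row 1) − 25·(row 2) gives 850·α = 5·937 − 25·84 = 2585, so α = 517/170.
Then β = (84 − 25·(517/170))/5 = 271/170.
Residuals: 9/17, -47/85, -157/170, 339/170, -89/85; SSR = 1107/170.

SSR = 6.512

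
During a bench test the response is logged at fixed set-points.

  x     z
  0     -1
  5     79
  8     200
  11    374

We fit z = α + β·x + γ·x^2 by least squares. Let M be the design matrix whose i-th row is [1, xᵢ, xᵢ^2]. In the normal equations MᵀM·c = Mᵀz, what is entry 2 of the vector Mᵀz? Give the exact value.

6109

Entry 2 ↔ basis x, so (Mᵀz)_{2} = Σᵢ (x)·zᵢ = (0)·(-1) + (5)·(79) + (8)·(200) + (11)·(374) = 6109.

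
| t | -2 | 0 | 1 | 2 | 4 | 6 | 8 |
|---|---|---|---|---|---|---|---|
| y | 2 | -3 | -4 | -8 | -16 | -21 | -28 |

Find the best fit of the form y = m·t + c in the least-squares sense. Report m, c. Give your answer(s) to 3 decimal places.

m = -3.082, c = -2.778

From the data, Σt·t = 125, Σt = 19, Σ1 = 7.
And Σt·y = -438, Σy = -78.
AᵀA·[m, c]ᵀ = Aᵀy becomes [[125, 19]; [19, 7]]·[m, c]ᵀ = [-438, -78]ᵀ.
Determinant 125·7 − 19² = 514.
m = ((-438)·7 − 19·(-78))/514 = -792/257; c = (125·(-78) − 19·(-438))/514 = -714/257.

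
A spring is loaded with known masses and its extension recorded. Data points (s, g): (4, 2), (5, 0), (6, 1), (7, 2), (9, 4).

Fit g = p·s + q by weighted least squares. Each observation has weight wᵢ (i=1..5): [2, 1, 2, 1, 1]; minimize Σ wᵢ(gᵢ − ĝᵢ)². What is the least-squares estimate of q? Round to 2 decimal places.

Normal-equation sums: Σwᵢ·s·s = 259, Σwᵢ·s = 41, Σwᵢ·1 = 7.
And Σwᵢ·s·g = 78, Σwᵢ·g = 12.
Determinant 259·7 − 41² = 132.
p = (78·7 − 41·12)/132 = 9/22; q = (259·12 − 41·78)/132 = -15/22.

q = -0.68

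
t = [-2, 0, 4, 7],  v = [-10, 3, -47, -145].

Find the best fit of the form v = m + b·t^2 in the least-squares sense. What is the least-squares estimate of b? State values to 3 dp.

Sums needed: Σ1 = 4, Σt^2 = 69, Σt^2·t^2 = 2673.
And Σv = -199, Σt^2·v = -7897.
So XᵀX·[m, b]ᵀ = Xᵀv: [[4, 69]; [69, 2673]]·[m, b]ᵀ = [-199, -7897]ᵀ.
Determinant 4·2673 − 69² = 5931.
m = ((-199)·2673 − 69·(-7897))/5931 = 4322/1977; b = (4·(-7897) − 69·(-199))/5931 = -17857/5931.

b = -3.011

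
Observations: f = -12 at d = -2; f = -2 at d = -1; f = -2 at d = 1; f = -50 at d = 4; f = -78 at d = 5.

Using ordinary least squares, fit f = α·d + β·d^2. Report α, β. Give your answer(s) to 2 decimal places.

α = -0.18, β = -3.08

The normal equations are: 47·α + 181·β = -566;  181·α + 899·β = -2802.
(Σd·d = 47, Σd·d^2 = 181, Σd^2·d^2 = 899, Σd·f = -566, Σd^2·f = -2802.)
Eliminating β: 899·(row 1) − 181·(row 2) gives 9492·α = 899·(-566) − 181·(-2802) = -1672, so α = -418/2373.
Then β = ((-2802) − 181·(-418/2373))/899 = -7312/2373.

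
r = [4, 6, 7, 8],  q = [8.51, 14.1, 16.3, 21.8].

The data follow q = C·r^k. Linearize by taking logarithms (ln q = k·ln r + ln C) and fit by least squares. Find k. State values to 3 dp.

Taking logs, ln q = k·ln r + ln C, so regress ln q on ln r.
Σln r = 7.2034, Σ(ln r)² = 13.2429, Σln q = 10.6605, Σln r·ln q = 19.5497.
Equations: 13.2429·k + 7.2034·ln C = 19.5497;  7.2034·k + 4·ln C = 10.6605.
Slope k = (n·Σln r·ln q − Σln r·Σln q)/(n·Σ(ln r)² − (Σln r)²) = (4·19.5497 − 7.2034·10.6605)/1.0824 = 1.29990; ln C = (Σln q − k·Σln r)/n = 0.32419.

k = 1.300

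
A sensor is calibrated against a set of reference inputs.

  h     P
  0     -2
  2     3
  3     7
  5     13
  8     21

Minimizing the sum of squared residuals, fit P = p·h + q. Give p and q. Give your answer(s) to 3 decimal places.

p = 2.925, q = -2.129

Entries of XᵀX: Σh·h = 102, Σh = 18, Σ1 = 5.
Moment sums: Σh·P = 260, ΣP = 42.
Normal equations: [[102, 18]; [18, 5]]·[p, q]ᵀ = [260, 42]ᵀ.
Eliminating q: 5·(row 1) − 18·(row 2) gives 186·p = 5·260 − 18·42 = 544, so p = 272/93.
Then q = (42 − 18·(272/93))/5 = -66/31.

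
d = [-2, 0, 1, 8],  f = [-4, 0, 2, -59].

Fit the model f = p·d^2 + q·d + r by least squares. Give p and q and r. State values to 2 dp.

p = -1.04, q = 0.75, r = 1.30

Normal-equation sums: Σd^2·d^2 = 4113, Σd^2·d = 505, Σd^2 = 69, Σd·d = 69, Σd = 7, Σ1 = 4.
And Σd^2·f = -3790, Σd·f = -462, Σf = -61.
So AᵀA·[p, q, r]ᵀ = Aᵀf: [[4113, 505, 69]; [505, 69, 7]; [69, 7, 4]]·[p, q, r]ᵀ = [-3790, -462, -61]ᵀ.
Row-reducing yields p = -37725/36436, q = 27347/36436, r = 23625/18218.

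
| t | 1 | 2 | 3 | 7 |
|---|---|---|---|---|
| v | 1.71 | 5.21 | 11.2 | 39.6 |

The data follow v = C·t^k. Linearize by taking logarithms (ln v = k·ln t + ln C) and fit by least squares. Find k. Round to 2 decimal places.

k = 1.62

Let Y = ln v. Fitting Y = k·ln t + ln C by least squares:
Σln t = 3.7377, Σ(ln t)² = 5.4740, Σln v = 8.2818, Σln t·ln v = 10.9569.
Normal system: [[5.4740, 3.7377]; [3.7377, 4]]·[k, ln C]ᵀ = [10.9569, 8.2818]ᵀ.
Slope k = (n·Σln t·ln v − Σln t·Σln v)/(n·Σ(ln t)² − (Σln t)²) = (4·10.9569 − 3.7377·8.2818)/7.9257 = 1.62421; ln C = (Σln v − k·Σln t)/n = 0.55277.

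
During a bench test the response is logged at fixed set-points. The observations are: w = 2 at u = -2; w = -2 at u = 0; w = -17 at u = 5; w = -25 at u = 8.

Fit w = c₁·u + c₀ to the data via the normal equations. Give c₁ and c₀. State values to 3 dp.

c₁ = -2.765, c₀ = -2.896

From the data, Σu·u = 93, Σu = 11, Σ1 = 4.
For Xᵀw: Σu·w = -289, Σw = -42.
Normal equations: [[93, 11]; [11, 4]]·[c₁, c₀]ᵀ = [-289, -42]ᵀ.
Δ = 93·4 − 11² = 251.
c₁ = ((-289)·4 − 11·(-42))/251 = -694/251; c₀ = (93·(-42) − 11·(-289))/251 = -727/251.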